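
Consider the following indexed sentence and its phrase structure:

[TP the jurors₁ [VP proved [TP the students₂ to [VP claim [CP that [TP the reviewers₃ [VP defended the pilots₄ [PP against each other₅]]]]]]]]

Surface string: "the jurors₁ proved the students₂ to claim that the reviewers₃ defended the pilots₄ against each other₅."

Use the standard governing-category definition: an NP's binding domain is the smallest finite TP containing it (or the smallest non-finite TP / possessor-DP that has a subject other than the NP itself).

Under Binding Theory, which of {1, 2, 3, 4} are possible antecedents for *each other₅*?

{3, 4}

*each other* is an anaphor, so Principle A applies: it must be bound in its binding domain.
Binding domain of *each other₅*: the embedded TP, whose subject is the reviewers₃.
*the jurors₁* c-commands the anaphor but is outside its binding domain → cannot satisfy Principle A.
*the students₂* c-commands the anaphor but is outside its binding domain → cannot satisfy Principle A.
*the reviewers₃* c-commands the anaphor within its binding domain → licit binder.
*the pilots₄* c-commands the anaphor within its binding domain → licit binder.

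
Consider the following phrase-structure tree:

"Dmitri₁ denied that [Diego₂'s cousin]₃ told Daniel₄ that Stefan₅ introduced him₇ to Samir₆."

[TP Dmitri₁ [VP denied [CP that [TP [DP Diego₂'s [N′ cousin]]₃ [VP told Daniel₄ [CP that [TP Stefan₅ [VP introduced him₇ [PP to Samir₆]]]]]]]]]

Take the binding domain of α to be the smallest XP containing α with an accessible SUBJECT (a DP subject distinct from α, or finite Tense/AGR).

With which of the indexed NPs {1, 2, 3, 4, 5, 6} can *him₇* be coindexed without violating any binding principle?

{1, 2, 3, 4}

*him* is a pronoun, so Principle B applies: it must be free in its binding domain.
Binding domain of *him₇*: the embedded TP, whose subject is Stefan₅.
*Dmitri₁* c-commands the pronoun but from outside its binding domain, and is not c-commanded by it → coindexation permitted.
*Diego₂* and the pronoun do not c-command one another → neither Principle B nor Principle C is at stake; coindexation permitted.
*[Diego₂'s cousin]₃* c-commands the pronoun but from outside its binding domain, and is not c-commanded by it → coindexation permitted.
*Daniel₄* c-commands the pronoun but from outside its binding domain, and is not c-commanded by it → coindexation permitted.
*Stefan₅* c-commands the pronoun within its binding domain → coindexation would violate Principle B.
*Samir₆*: the pronoun c-commands this R-expression → coindexation would violate Principle C on *Samir₆*.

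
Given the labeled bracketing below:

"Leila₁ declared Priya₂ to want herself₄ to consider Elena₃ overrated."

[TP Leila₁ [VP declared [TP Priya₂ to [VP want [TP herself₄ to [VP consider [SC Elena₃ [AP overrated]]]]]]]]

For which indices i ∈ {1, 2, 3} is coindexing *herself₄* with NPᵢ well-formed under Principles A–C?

*herself* is an anaphor, so Principle A applies: it must be bound in its binding domain.
Binding domain of *herself₄*: the embedded TP, whose subject is Priya₂.
*Leila₁* c-commands the anaphor but is outside its binding domain → cannot satisfy Principle A.
*Priya₂* c-commands the anaphor within its binding domain → licit binder.
*Elena₃* does not c-command the anaphor → cannot bind it.

{2}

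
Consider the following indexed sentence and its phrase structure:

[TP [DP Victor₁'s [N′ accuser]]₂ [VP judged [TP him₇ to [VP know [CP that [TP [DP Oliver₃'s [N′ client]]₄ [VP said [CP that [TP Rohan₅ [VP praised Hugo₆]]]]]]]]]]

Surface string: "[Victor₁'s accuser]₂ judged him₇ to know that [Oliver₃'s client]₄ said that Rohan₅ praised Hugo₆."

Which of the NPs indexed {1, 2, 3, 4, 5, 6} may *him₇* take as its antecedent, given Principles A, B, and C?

{1}

*him* is a pronoun, so Principle B applies: it must be free in its binding domain.
Binding domain of *him₇*: the matrix TP, whose subject is [Victor₁'s accuser]₂.
*Victor₁* and the pronoun do not c-command one another → neither Principle B nor Principle C is at stake; coindexation permitted.
*[Victor₁'s accuser]₂* c-commands the pronoun within its binding domain → coindexation would violate Principle B.
*Oliver₃*: the pronoun c-commands this R-expression → coindexation would violate Principle C on *Oliver₃*.
*[Oliver₃'s client]₄*: the pronoun c-commands this R-expression → coindexation would violate Principle C on *[Oliver₃'s client]₄*.
*Rohan₅*: the pronoun c-commands this R-expression → coindexation would violate Principle C on *Rohan₅*.
*Hugo₆*: the pronoun c-commands this R-expression → coindexation would violate Principle C on *Hugo₆*.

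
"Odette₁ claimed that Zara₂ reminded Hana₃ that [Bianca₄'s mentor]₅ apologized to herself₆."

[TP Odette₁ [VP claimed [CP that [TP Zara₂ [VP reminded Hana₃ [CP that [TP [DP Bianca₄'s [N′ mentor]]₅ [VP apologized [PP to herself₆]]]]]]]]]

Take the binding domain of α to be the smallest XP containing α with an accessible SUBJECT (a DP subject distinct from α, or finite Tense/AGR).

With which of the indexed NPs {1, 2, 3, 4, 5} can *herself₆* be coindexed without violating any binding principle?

*herself* is an anaphor, so Principle A applies: it must be bound in its binding domain.
Binding domain of *herself₆*: the embedded TP, whose subject is [Bianca₄'s mentor]₅.
*Odette₁* c-commands the anaphor but is outside its binding domain → cannot satisfy Principle A.
*Zara₂* c-commands the anaphor but is outside its binding domain → cannot satisfy Principle A.
*Hana₃* c-commands the anaphor but is outside its binding domain → cannot satisfy Principle A.
*Bianca₄* does not c-command the anaphor → cannot bind it.
*[Bianca₄'s mentor]₅* c-commands the anaphor within its binding domain → licit binder.

{5}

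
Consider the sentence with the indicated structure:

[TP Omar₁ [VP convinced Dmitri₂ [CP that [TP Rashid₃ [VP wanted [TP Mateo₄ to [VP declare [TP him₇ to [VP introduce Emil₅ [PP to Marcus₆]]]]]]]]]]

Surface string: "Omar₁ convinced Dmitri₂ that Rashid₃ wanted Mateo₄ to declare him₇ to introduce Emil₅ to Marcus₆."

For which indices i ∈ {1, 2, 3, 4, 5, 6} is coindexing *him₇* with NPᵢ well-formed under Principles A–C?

{1, 2, 3}

*him* is a pronoun, so Principle B applies: it must be free in its binding domain.
Binding domain of *him₇*: the embedded TP, whose subject is Mateo₄.
*Omar₁* c-commands the pronoun but from outside its binding domain, and is not c-commanded by it → coindexation permitted.
*Dmitri₂* c-commands the pronoun but from outside its binding domain, and is not c-commanded by it → coindexation permitted.
*Rashid₃* c-commands the pronoun but from outside its binding domain, and is not c-commanded by it → coindexation permitted.
*Mateo₄* c-commands the pronoun within its binding domain → coindexation would violate Principle B.
*Emil₅*: the pronoun c-commands this R-expression → coindexation would violate Principle C on *Emil₅*.
*Marcus₆*: the pronoun c-commands this R-expression → coindexation would violate Principle C on *Marcus₆*.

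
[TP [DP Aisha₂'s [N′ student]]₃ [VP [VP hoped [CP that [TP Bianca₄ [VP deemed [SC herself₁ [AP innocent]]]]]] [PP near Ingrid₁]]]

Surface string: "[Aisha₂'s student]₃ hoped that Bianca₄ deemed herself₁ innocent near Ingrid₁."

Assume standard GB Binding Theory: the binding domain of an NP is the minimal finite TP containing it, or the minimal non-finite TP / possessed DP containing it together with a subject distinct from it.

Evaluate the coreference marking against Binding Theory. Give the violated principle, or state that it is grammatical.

Principle A

The two coindexed NPs are *Ingrid₁* and *herself₁*.
*herself₁* is an anaphor. Principle A requires it to be bound within its binding domain — the embedded TP, whose subject is Bianca₄.
Within that domain it is c-commanded by *Bianca₄*, which does not share its index.
*Ingrid₁* does not c-command the anaphor at all.
The anaphor is unbound in its domain → Principle A violation.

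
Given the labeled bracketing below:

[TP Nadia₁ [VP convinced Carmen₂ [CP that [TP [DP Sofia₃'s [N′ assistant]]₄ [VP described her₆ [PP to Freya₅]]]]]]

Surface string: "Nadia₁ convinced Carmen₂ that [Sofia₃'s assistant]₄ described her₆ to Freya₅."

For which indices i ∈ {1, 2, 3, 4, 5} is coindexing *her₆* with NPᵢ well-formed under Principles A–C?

{1, 2, 3}

*her* is a pronoun, so Principle B applies: it must be free in its binding domain.
Binding domain of *her₆*: the embedded TP, whose subject is [Sofia₃'s assistant]₄.
*Nadia₁* c-commands the pronoun but from outside its binding domain, and is not c-commanded by it → coindexation permitted.
*Carmen₂* c-commands the pronoun but from outside its binding domain, and is not c-commanded by it → coindexation permitted.
*Sofia₃* and the pronoun do not c-command one another → neither Principle B nor Principle C is at stake; coindexation permitted.
*[Sofia₃'s assistant]₄* c-commands the pronoun within its binding domain → coindexation would violate Principle B.
*Freya₅*: the pronoun c-commands this R-expression → coindexation would violate Principle C on *Freya₅*.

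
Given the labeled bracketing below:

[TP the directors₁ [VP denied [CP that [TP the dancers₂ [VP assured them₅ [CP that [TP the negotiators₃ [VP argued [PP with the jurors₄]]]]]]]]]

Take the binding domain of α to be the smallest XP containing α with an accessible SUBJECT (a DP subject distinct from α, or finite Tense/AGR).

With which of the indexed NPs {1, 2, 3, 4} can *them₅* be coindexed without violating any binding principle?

*them* is a pronoun, so Principle B applies: it must be free in its binding domain.
Binding domain of *them₅*: the embedded TP, whose subject is the dancers₂.
*the directors₁* c-commands the pronoun but from outside its binding domain, and is not c-commanded by it → coindexation permitted.
*the dancers₂* c-commands the pronoun within its binding domain → coindexation would violate Principle B.
*the negotiators₃*: the pronoun c-commands this R-expression → coindexation would violate Principle C on *the negotiators₃*.
*the jurors₄*: the pronoun c-commands this R-expression → coindexation would violate Principle C on *the jurors₄*.

{1}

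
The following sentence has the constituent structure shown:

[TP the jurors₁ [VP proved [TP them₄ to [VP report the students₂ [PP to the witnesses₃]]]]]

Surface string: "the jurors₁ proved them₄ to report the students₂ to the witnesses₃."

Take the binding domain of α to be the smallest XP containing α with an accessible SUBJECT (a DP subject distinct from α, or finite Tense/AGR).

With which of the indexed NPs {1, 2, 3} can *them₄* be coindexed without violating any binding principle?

*them* is a pronoun, so Principle B applies: it must be free in its binding domain.
Binding domain of *them₄*: the matrix TP, whose subject is the jurors₁.
*the jurors₁* c-commands the pronoun within its binding domain → coindexation would violate Principle B.
*the students₂*: the pronoun c-commands this R-expression → coindexation would violate Principle C on *the students₂*.
*the witnesses₃*: the pronoun c-commands this R-expression → coindexation would violate Principle C on *the witnesses₃*.

none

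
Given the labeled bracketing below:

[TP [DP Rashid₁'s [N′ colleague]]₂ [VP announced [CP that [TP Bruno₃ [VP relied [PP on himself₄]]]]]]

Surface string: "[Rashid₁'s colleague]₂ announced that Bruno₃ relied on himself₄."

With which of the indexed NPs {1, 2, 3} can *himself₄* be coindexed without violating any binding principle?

{3}

*himself* is an anaphor, so Principle A applies: it must be bound in its binding domain.
Binding domain of *himself₄*: the embedded TP, whose subject is Bruno₃.
*Rashid₁* does not c-command the anaphor → cannot bind it.
*[Rashid₁'s colleague]₂* c-commands the anaphor but is outside its binding domain → cannot satisfy Principle A.
*Bruno₃* c-commands the anaphor within its binding domain → licit binder.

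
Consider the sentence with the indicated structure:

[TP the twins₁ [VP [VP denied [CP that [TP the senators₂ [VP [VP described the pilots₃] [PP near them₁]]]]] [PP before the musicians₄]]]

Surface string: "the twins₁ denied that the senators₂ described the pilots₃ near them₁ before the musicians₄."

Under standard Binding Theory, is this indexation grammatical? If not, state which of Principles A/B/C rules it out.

The two coindexed NPs are *the twins₁* and *them₁*.
*them₁* is a pronoun; its binding domain is the embedded TP, whose subject is the senators₂. Within that domain it is c-commanded only by *the senators₂*, which carries a different index — the pronoun is free locally, so Principle B holds.
*the twins₁* is an R-expression; *them₁* does not c-command it, and no other NP shares its index, so Principle C is satisfied.
All principles are respected.

grammatical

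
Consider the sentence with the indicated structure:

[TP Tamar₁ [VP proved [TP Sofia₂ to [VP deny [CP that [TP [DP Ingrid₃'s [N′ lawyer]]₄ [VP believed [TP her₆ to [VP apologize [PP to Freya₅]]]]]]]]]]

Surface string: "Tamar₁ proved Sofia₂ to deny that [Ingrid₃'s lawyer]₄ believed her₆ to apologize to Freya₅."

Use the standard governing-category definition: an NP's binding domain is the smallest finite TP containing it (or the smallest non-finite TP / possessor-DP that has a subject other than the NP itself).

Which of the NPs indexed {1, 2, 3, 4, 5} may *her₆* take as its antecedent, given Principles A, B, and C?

{1, 2, 3}

*her* is a pronoun, so Principle B applies: it must be free in its binding domain.
Binding domain of *her₆*: the embedded TP, whose subject is [Ingrid₃'s lawyer]₄.
*Tamar₁* c-commands the pronoun but from outside its binding domain, and is not c-commanded by it → coindexation permitted.
*Sofia₂* c-commands the pronoun but from outside its binding domain, and is not c-commanded by it → coindexation permitted.
*Ingrid₃* and the pronoun do not c-command one another → neither Principle B nor Principle C is at stake; coindexation permitted.
*[Ingrid₃'s lawyer]₄* c-commands the pronoun within its binding domain → coindexation would violate Principle B.
*Freya₅*: the pronoun c-commands this R-expression → coindexation would violate Principle C on *Freya₅*.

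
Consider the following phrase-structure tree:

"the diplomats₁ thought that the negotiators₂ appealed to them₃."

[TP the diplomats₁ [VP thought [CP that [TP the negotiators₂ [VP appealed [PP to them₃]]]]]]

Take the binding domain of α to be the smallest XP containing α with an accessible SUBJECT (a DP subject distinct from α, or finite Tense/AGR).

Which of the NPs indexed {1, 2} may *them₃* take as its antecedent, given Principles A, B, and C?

*them* is a pronoun, so Principle B applies: it must be free in its binding domain.
Binding domain of *them₃*: the embedded TP, whose subject is the negotiators₂.
*the diplomats₁* c-commands the pronoun but from outside its binding domain, and is not c-commanded by it → coindexation permitted.
*the negotiators₂* c-commands the pronoun within its binding domain → coindexation would violate Principle B.

{1}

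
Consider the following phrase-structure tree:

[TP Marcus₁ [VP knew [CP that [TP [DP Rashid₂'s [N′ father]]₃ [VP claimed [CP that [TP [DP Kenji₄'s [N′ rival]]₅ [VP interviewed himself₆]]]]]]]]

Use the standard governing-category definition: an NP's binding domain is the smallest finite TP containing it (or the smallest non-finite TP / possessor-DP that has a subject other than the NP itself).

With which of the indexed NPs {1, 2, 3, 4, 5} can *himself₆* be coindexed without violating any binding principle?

{5}

*himself* is an anaphor, so Principle A applies: it must be bound in its binding domain.
Binding domain of *himself₆*: the embedded TP, whose subject is [Kenji₄'s rival]₅.
*Marcus₁* c-commands the anaphor but is outside its binding domain → cannot satisfy Principle A.
*Rashid₂* does not c-command the anaphor → cannot bind it.
*[Rashid₂'s father]₃* c-commands the anaphor but is outside its binding domain → cannot satisfy Principle A.
*Kenji₄* does not c-command the anaphor → cannot bind it.
*[Kenji₄'s rival]₅* c-commands the anaphor within its binding domain → licit binder.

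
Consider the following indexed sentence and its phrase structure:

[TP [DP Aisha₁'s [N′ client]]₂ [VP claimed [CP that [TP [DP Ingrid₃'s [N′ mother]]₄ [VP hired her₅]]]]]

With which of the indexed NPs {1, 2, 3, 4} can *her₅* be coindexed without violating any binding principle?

*her* is a pronoun, so Principle B applies: it must be free in its binding domain.
Binding domain of *her₅*: the embedded TP, whose subject is [Ingrid₃'s mother]₄.
*Aisha₁* and the pronoun do not c-command one another → neither Principle B nor Principle C is at stake; coindexation permitted.
*[Aisha₁'s client]₂* c-commands the pronoun but from outside its binding domain, and is not c-commanded by it → coindexation permitted.
*Ingrid₃* and the pronoun do not c-command one another → neither Principle B nor Principle C is at stake; coindexation permitted.
*[Ingrid₃'s mother]₄* c-commands the pronoun within its binding domain → coindexation would violate Principle B.

{1, 2, 3}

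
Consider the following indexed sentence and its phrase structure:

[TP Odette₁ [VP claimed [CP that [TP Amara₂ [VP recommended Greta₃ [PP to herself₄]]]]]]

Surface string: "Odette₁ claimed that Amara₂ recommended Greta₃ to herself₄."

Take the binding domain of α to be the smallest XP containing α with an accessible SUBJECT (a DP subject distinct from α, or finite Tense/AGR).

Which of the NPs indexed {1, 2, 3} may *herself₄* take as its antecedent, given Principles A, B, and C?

*herself* is an anaphor, so Principle A applies: it must be bound in its binding domain.
Binding domain of *herself₄*: the embedded TP, whose subject is Amara₂.
*Odette₁* c-commands the anaphor but is outside its binding domain → cannot satisfy Principle A.
*Amara₂* c-commands the anaphor within its binding domain → licit binder.
*Greta₃* c-commands the anaphor within its binding domain → licit binder.

{2, 3}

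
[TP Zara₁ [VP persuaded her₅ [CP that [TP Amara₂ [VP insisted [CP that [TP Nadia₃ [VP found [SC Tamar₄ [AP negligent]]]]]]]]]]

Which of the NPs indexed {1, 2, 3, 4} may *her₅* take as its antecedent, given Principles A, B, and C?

*her* is a pronoun, so Principle B applies: it must be free in its binding domain.
Binding domain of *her₅*: the matrix TP, whose subject is Zara₁.
*Zara₁* c-commands the pronoun within its binding domain → coindexation would violate Principle B.
*Amara₂*: the pronoun c-commands this R-expression → coindexation would violate Principle C on *Amara₂*.
*Nadia₃*: the pronoun c-commands this R-expression → coindexation would violate Principle C on *Nadia₃*.
*Tamar₄*: the pronoun c-commands this R-expression → coindexation would violate Principle C on *Tamar₄*.

none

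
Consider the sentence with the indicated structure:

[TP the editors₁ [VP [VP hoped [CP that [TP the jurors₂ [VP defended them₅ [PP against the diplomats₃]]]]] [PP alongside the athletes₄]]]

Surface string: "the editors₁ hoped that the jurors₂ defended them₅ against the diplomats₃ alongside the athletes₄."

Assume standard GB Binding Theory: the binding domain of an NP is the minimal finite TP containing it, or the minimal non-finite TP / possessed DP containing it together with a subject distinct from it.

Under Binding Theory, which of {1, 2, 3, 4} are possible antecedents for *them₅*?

{1, 4}

*them* is a pronoun, so Principle B applies: it must be free in its binding domain.
Binding domain of *them₅*: the embedded TP, whose subject is the jurors₂.
*the editors₁* c-commands the pronoun but from outside its binding domain, and is not c-commanded by it → coindexation permitted.
*the jurors₂* c-commands the pronoun within its binding domain → coindexation would violate Principle B.
*the diplomats₃*: the pronoun c-commands this R-expression → coindexation would violate Principle C on *the diplomats₃*.
*the athletes₄* and the pronoun do not c-command one another → neither Principle B nor Principle C is at stake; coindexation permitted.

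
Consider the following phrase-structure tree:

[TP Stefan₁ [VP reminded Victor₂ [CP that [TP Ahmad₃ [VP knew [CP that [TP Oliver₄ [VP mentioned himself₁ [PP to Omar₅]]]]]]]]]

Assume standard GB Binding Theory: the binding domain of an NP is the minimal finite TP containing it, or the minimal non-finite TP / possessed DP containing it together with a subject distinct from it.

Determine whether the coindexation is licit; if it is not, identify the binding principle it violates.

The two coindexed NPs are *Stefan₁* and *himself₁*.
*himself₁* is an anaphor. Principle A requires it to be bound within its binding domain — the embedded TP, whose subject is Oliver₄.
Within that domain it is c-commanded by *Oliver₄*, which does not share its index.
*Stefan₁* does c-command the anaphor, but from outside its binding domain.
The anaphor is unbound in its domain → Principle A violation.

Principle A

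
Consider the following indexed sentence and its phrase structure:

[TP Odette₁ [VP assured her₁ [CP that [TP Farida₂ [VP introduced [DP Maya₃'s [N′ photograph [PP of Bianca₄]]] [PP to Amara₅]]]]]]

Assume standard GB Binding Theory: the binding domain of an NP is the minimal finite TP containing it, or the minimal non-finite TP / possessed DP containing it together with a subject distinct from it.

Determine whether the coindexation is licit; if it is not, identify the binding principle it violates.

Principle B

The two coindexed NPs are *Odette₁* and *her₁*.
*her₁* is a pronoun. Its binding domain is the matrix TP, whose subject is Odette₁.
*Odette₁* c-commands it within that domain and carries the same index.
The pronoun is locally bound → Principle B violation.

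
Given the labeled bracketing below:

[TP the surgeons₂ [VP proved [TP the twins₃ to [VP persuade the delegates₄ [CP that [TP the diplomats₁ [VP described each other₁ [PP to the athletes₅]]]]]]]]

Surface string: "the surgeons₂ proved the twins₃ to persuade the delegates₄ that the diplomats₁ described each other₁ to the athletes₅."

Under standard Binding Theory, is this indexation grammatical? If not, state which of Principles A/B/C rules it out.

grammatical

The two coindexed NPs are *the diplomats₁* and *each other₁*.
*each other₁* is an anaphor; its binding domain is the embedded TP, whose subject is the diplomats₁. *the diplomats₁* c-commands it within that domain and shares its index, so Principle A is satisfied.
*the diplomats₁* is an R-expression; *each other₁* does not c-command it, and no other NP shares its index, so Principle C is satisfied.
All principles are respected.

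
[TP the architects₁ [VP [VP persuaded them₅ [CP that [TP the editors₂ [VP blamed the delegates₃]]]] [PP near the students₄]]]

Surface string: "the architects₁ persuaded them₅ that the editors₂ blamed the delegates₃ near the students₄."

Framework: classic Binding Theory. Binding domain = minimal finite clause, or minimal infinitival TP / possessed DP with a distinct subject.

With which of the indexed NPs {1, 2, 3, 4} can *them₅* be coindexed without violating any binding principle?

{4}

*them* is a pronoun, so Principle B applies: it must be free in its binding domain.
Binding domain of *them₅*: the matrix TP, whose subject is the architects₁.
*the architects₁* c-commands the pronoun within its binding domain → coindexation would violate Principle B.
*the editors₂*: the pronoun c-commands this R-expression → coindexation would violate Principle C on *the editors₂*.
*the delegates₃*: the pronoun c-commands this R-expression → coindexation would violate Principle C on *the delegates₃*.
*the students₄* and the pronoun do not c-command one another → neither Principle B nor Principle C is at stake; coindexation permitted.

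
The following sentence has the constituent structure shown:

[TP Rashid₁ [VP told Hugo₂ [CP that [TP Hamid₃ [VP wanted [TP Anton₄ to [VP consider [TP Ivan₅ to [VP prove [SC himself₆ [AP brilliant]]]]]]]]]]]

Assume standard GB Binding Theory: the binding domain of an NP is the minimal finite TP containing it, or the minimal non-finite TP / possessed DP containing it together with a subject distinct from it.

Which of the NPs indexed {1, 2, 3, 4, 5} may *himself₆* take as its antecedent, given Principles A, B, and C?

*himself* is an anaphor, so Principle A applies: it must be bound in its binding domain.
Binding domain of *himself₆*: the embedded TP, whose subject is Ivan₅.
*Rashid₁* c-commands the anaphor but is outside its binding domain → cannot satisfy Principle A.
*Hugo₂* c-commands the anaphor but is outside its binding domain → cannot satisfy Principle A.
*Hamid₃* c-commands the anaphor but is outside its binding domain → cannot satisfy Principle A.
*Anton₄* c-commands the anaphor but is outside its binding domain → cannot satisfy Principle A.
*Ivan₅* c-commands the anaphor within its binding domain → licit binder.

{5}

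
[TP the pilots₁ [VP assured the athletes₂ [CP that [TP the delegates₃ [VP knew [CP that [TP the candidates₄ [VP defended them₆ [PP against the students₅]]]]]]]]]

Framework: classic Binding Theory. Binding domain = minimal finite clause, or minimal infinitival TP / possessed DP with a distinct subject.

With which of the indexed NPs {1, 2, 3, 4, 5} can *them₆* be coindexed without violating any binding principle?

{1, 2, 3}

*them* is a pronoun, so Principle B applies: it must be free in its binding domain.
Binding domain of *them₆*: the embedded TP, whose subject is the candidates₄.
*the pilots₁* c-commands the pronoun but from outside its binding domain, and is not c-commanded by it → coindexation permitted.
*the athletes₂* c-commands the pronoun but from outside its binding domain, and is not c-commanded by it → coindexation permitted.
*the delegates₃* c-commands the pronoun but from outside its binding domain, and is not c-commanded by it → coindexation permitted.
*the candidates₄* c-commands the pronoun within its binding domain → coindexation would violate Principle B.
*the students₅*: the pronoun c-commands this R-expression → coindexation would violate Principle C on *the students₅*.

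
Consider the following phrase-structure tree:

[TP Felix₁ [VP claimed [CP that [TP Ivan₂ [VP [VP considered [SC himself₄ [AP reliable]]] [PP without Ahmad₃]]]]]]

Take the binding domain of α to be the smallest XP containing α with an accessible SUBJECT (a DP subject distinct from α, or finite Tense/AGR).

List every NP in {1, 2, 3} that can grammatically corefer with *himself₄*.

*himself* is an anaphor, so Principle A applies: it must be bound in its binding domain.
Binding domain of *himself₄*: the embedded TP, whose subject is Ivan₂.
*Felix₁* c-commands the anaphor but is outside its binding domain → cannot satisfy Principle A.
*Ivan₂* c-commands the anaphor within its binding domain → licit binder.
*Ahmad₃* does not c-command the anaphor → cannot bind it.

{2}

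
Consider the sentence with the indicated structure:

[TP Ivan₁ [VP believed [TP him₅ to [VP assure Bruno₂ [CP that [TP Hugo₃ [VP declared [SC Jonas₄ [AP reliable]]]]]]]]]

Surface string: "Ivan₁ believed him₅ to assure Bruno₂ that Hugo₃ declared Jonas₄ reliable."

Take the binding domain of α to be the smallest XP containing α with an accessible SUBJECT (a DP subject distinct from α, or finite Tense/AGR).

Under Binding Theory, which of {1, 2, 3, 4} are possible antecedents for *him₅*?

*him* is a pronoun, so Principle B applies: it must be free in its binding domain.
Binding domain of *him₅*: the matrix TP, whose subject is Ivan₁.
*Ivan₁* c-commands the pronoun within its binding domain → coindexation would violate Principle B.
*Bruno₂*: the pronoun c-commands this R-expression → coindexation would violate Principle C on *Bruno₂*.
*Hugo₃*: the pronoun c-commands this R-expression → coindexation would violate Principle C on *Hugo₃*.
*Jonas₄*: the pronoun c-commands this R-expression → coindexation would violate Principle C on *Jonas₄*.

none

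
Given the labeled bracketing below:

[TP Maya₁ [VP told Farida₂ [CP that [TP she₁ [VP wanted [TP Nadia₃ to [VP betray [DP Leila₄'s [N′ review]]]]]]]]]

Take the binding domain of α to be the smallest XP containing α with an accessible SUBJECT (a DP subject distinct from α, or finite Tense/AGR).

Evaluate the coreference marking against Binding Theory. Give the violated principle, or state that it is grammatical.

The two coindexed NPs are *Maya₁* and *she₁*.
*she₁* is a pronoun; nothing c-commands it within its binding domain (the embedded TP.), so Principle B holds trivially.
*Maya₁* is an R-expression; *she₁* does not c-command it, and no other NP shares its index, so Principle C is satisfied.
All principles are respected.

grammatical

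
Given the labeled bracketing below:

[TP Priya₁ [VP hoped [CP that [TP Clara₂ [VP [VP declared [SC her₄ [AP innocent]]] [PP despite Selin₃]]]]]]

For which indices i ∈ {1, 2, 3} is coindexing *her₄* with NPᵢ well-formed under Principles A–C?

{1, 3}

*her* is a pronoun, so Principle B applies: it must be free in its binding domain.
Binding domain of *her₄*: the embedded TP, whose subject is Clara₂.
*Priya₁* c-commands the pronoun but from outside its binding domain, and is not c-commanded by it → coindexation permitted.
*Clara₂* c-commands the pronoun within its binding domain → coindexation would violate Principle B.
*Selin₃* and the pronoun do not c-command one another → neither Principle B nor Principle C is at stake; coindexation permitted.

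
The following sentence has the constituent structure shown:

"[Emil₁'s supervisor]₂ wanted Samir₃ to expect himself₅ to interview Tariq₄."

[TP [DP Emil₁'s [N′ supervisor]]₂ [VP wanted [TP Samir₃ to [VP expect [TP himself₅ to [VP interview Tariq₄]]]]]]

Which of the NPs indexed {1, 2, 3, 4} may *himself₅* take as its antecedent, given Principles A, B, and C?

*himself* is an anaphor, so Principle A applies: it must be bound in its binding domain.
Binding domain of *himself₅*: the embedded TP, whose subject is Samir₃.
*Emil₁* does not c-command the anaphor → cannot bind it.
*[Emil₁'s supervisor]₂* c-commands the anaphor but is outside its binding domain → cannot satisfy Principle A.
*Samir₃* c-commands the anaphor within its binding domain → licit binder.
*Tariq₄* does not c-command the anaphor → cannot bind it.

{3}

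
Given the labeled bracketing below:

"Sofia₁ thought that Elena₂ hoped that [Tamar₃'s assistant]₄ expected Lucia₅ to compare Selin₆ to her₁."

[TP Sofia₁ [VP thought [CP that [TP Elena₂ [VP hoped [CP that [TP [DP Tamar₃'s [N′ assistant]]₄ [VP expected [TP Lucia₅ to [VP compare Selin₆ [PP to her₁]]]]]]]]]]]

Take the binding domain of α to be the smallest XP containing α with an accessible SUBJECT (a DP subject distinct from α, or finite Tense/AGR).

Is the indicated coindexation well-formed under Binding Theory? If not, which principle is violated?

grammatical

The two coindexed NPs are *Sofia₁* and *her₁*.
*her₁* is a pronoun; its binding domain is the embedded TP, whose subject is Lucia₅. Within that domain it is c-commanded only by *Lucia₅*, *Selin₆*, which carry a different index — the pronoun is free locally, so Principle B holds.
*Sofia₁* is an R-expression; *her₁* does not c-command it, and no other NP shares its index, so Principle C is satisfied.
All principles are respected.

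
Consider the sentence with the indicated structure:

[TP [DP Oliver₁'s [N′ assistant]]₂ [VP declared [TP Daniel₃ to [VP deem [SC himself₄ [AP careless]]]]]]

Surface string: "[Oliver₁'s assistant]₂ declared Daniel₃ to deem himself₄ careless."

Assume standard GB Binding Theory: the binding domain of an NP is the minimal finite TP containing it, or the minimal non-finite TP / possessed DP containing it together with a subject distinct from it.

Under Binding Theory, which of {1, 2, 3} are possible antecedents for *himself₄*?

{3}

*himself* is an anaphor, so Principle A applies: it must be bound in its binding domain.
Binding domain of *himself₄*: the embedded TP, whose subject is Daniel₃.
*Oliver₁* does not c-command the anaphor → cannot bind it.
*[Oliver₁'s assistant]₂* c-commands the anaphor but is outside its binding domain → cannot satisfy Principle A.
*Daniel₃* c-commands the anaphor within its binding domain → licit binder.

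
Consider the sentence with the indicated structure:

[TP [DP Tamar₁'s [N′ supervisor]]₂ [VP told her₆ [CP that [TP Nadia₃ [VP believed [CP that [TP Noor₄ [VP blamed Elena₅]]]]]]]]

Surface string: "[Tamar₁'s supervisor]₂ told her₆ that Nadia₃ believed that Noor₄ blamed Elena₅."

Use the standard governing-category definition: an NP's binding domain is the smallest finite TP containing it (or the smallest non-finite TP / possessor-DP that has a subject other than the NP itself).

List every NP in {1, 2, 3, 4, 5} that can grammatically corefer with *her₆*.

*her* is a pronoun, so Principle B applies: it must be free in its binding domain.
Binding domain of *her₆*: the matrix TP, whose subject is [Tamar₁'s supervisor]₂.
*Tamar₁* and the pronoun do not c-command one another → neither Principle B nor Principle C is at stake; coindexation permitted.
*[Tamar₁'s supervisor]₂* c-commands the pronoun within its binding domain → coindexation would violate Principle B.
*Nadia₃*: the pronoun c-commands this R-expression → coindexation would violate Principle C on *Nadia₃*.
*Noor₄*: the pronoun c-commands this R-expression → coindexation would violate Principle C on *Noor₄*.
*Elena₅*: the pronoun c-commands this R-expression → coindexation would violate Principle C on *Elena₅*.

{1}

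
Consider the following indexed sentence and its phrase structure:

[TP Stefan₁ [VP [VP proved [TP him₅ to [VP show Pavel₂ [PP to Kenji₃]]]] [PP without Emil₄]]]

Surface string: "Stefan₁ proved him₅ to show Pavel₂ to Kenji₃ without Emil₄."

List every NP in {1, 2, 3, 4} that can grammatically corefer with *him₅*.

*him* is a pronoun, so Principle B applies: it must be free in its binding domain.
Binding domain of *him₅*: the matrix TP, whose subject is Stefan₁.
*Stefan₁* c-commands the pronoun within its binding domain → coindexation would violate Principle B.
*Pavel₂*: the pronoun c-commands this R-expression → coindexation would violate Principle C on *Pavel₂*.
*Kenji₃*: the pronoun c-commands this R-expression → coindexation would violate Principle C on *Kenji₃*.
*Emil₄* and the pronoun do not c-command one another → neither Principle B nor Principle C is at stake; coindexation permitted.

{4}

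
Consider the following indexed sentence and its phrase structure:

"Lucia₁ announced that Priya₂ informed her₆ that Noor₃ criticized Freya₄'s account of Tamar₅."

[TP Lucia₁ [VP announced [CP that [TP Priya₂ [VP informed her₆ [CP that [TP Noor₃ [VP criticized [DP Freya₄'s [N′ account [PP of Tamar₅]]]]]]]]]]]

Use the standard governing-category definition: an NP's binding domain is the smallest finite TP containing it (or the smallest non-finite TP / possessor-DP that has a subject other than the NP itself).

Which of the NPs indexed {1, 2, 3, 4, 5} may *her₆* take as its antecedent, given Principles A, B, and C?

{1}

*her* is a pronoun, so Principle B applies: it must be free in its binding domain.
Binding domain of *her₆*: the embedded TP, whose subject is Priya₂.
*Lucia₁* c-commands the pronoun but from outside its binding domain, and is not c-commanded by it → coindexation permitted.
*Priya₂* c-commands the pronoun within its binding domain → coindexation would violate Principle B.
*Noor₃*: the pronoun c-commands this R-expression → coindexation would violate Principle C on *Noor₃*.
*Freya₄*: the pronoun c-commands this R-expression → coindexation would violate Principle C on *Freya₄*.
*Tamar₅*: the pronoun c-commands this R-expression → coindexation would violate Principle C on *Tamar₅*.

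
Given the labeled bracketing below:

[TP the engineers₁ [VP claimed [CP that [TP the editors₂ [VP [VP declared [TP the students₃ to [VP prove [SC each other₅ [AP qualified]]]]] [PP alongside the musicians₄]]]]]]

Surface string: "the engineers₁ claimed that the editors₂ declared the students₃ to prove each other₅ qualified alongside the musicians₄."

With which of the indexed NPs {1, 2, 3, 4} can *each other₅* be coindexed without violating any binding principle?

*each other* is an anaphor, so Principle A applies: it must be bound in its binding domain.
Binding domain of *each other₅*: the embedded TP, whose subject is the students₃.
*the engineers₁* c-commands the anaphor but is outside its binding domain → cannot satisfy Principle A.
*the editors₂* c-commands the anaphor but is outside its binding domain → cannot satisfy Principle A.
*the students₃* c-commands the anaphor within its binding domain → licit binder.
*the musicians₄* does not c-command the anaphor → cannot bind it.

{3}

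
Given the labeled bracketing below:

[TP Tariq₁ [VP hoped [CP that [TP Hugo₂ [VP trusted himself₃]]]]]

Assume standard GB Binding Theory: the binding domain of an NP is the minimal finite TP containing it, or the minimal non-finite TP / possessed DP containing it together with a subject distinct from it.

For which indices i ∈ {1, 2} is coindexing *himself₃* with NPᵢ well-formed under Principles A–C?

{2}

*himself* is an anaphor, so Principle A applies: it must be bound in its binding domain.
Binding domain of *himself₃*: the embedded TP, whose subject is Hugo₂.
*Tariq₁* c-commands the anaphor but is outside its binding domain → cannot satisfy Principle A.
*Hugo₂* c-commands the anaphor within its binding domain → licit binder.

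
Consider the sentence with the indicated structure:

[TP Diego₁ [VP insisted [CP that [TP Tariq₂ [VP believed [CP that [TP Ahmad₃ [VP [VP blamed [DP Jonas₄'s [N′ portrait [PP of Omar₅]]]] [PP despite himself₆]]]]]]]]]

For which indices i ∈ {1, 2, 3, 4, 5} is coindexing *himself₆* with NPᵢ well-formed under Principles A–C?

*himself* is an anaphor, so Principle A applies: it must be bound in its binding domain.
Binding domain of *himself₆*: the embedded TP, whose subject is Ahmad₃.
*Diego₁* c-commands the anaphor but is outside its binding domain → cannot satisfy Principle A.
*Tariq₂* c-commands the anaphor but is outside its binding domain → cannot satisfy Principle A.
*Ahmad₃* c-commands the anaphor within its binding domain → licit binder.
*Jonas₄* does not c-command the anaphor → cannot bind it.
*Omar₅* does not c-command the anaphor → cannot bind it.

{3}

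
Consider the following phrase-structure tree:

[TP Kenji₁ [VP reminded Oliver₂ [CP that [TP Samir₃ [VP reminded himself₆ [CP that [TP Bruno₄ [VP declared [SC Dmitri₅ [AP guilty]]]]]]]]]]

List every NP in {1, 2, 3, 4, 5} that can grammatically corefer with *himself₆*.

*himself* is an anaphor, so Principle A applies: it must be bound in its binding domain.
Binding domain of *himself₆*: the embedded TP, whose subject is Samir₃.
*Kenji₁* c-commands the anaphor but is outside its binding domain → cannot satisfy Principle A.
*Oliver₂* c-commands the anaphor but is outside its binding domain → cannot satisfy Principle A.
*Samir₃* c-commands the anaphor within its binding domain → licit binder.
*Bruno₄* does not c-command the anaphor → cannot bind it.
*Dmitri₅* does not c-command the anaphor → cannot bind it.

{3}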